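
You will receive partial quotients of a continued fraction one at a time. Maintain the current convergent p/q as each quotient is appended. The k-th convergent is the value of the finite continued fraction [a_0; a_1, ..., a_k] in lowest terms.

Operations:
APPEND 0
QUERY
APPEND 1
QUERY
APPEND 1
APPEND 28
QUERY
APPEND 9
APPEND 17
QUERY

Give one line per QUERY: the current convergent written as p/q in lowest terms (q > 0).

0/1
1/1
29/57
4483/8812

APPEND 0: p_0 = 0·1 + 0 = 0, q_0 = 0·0 + 1 = 1 → 0/1
APPEND 1: p_1 = 1·0 + 1 = 1, q_1 = 1·1 + 0 = 1 → 1/1
APPEND 1: p_2 = 1·1 + 0 = 1, q_2 = 1·1 + 1 = 2 → 1/2
APPEND 28: p_3 = 28·1 + 1 = 29, q_3 = 28·2 + 1 = 57 → 29/57
APPEND 9: p_4 = 9·29 + 1 = 262, q_4 = 9·57 + 2 = 515 → 262/515
APPEND 17: p_5 = 17·262 + 29 = 4483, q_5 = 17·515 + 57 = 8812 → 4483/8812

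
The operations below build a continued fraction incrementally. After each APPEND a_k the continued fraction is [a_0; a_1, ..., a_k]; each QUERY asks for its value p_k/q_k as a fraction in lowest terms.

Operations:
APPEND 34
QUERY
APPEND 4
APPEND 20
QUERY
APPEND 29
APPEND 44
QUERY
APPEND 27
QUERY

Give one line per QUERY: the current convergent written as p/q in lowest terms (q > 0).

34/1
2774/81
3548426/103613
95888085/2799904

APPEND 34: p_0 = 34·1 + 0 = 34, q_0 = 34·0 + 1 = 1 → 34/1
APPEND 4: p_1 = 4·34 + 1 = 137, q_1 = 4·1 + 0 = 4 → 137/4
APPEND 20: p_2 = 20·137 + 34 = 2774, q_2 = 20·4 + 1 = 81 → 2774/81
APPEND 29: p_3 = 29·2774 + 137 = 80583, q_3 = 29·81 + 4 = 2353 → 80583/2353
APPEND 44: p_4 = 44·80583 + 2774 = 3548426, q_4 = 44·2353 + 81 = 103613 → 3548426/103613
APPEND 27: p_5 = 27·3548426 + 80583 = 95888085, q_5 = 27·103613 + 2353 = 2799904 → 95888085/2799904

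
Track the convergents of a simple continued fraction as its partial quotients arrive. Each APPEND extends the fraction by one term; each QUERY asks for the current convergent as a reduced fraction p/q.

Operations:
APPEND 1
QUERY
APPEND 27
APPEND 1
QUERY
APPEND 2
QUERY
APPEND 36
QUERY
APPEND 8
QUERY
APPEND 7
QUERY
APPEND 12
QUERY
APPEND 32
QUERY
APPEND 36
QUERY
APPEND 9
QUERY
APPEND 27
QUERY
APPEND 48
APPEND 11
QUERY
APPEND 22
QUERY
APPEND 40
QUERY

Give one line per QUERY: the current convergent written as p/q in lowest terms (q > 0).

APPEND 1: p_0 = 1·1 + 0 = 1, q_0 = 1·0 + 1 = 1 → 1/1
APPEND 27: p_1 = 27·1 + 1 = 28, q_1 = 27·1 + 0 = 27 → 28/27
APPEND 1: p_2 = 1·28 + 1 = 29, q_2 = 1·27 + 1 = 28 → 29/28
APPEND 2: p_3 = 2·29 + 28 = 86, q_3 = 2·28 + 27 = 83 → 86/83
APPEND 36: p_4 = 36·86 + 29 = 3125, q_4 = 36·83 + 28 = 3016 → 3125/3016
APPEND 8: p_5 = 8·3125 + 86 = 25086, q_5 = 8·3016 + 83 = 24211 → 25086/24211
APPEND 7: p_6 = 7·25086 + 3125 = 178727, q_6 = 7·24211 + 3016 = 172493 → 178727/172493
APPEND 12: p_7 = 12·178727 + 25086 = 2169810, q_7 = 12·172493 + 24211 = 2094127 → 2169810/2094127
APPEND 32: p_8 = 32·2169810 + 178727 = 69612647, q_8 = 32·2094127 + 172493 = 67184557 → 69612647/67184557
APPEND 36: p_9 = 36·69612647 + 2169810 = 2508225102, q_9 = 36·67184557 + 2094127 = 2420738179 → 2508225102/2420738179
APPEND 9: p_10 = 9·2508225102 + 69612647 = 22643638565, q_10 = 9·2420738179 + 67184557 = 21853828168 → 22643638565/21853828168
APPEND 27: p_11 = 27·22643638565 + 2508225102 = 613886466357, q_11 = 27·21853828168 + 2420738179 = 592474098715 → 613886466357/592474098715
APPEND 48: p_12 = 48·613886466357 + 22643638565 = 29489194023701, q_12 = 48·592474098715 + 21853828168 = 28460610566488 → 29489194023701/28460610566488
APPEND 11: p_13 = 11·29489194023701 + 613886466357 = 324995020727068, q_13 = 11·28460610566488 + 592474098715 = 313659190330083 → 324995020727068/313659190330083
APPEND 22: p_14 = 22·324995020727068 + 29489194023701 = 7179379650019197, q_14 = 22·313659190330083 + 28460610566488 = 6928962797828314 → 7179379650019197/6928962797828314
APPEND 40: p_15 = 40·7179379650019197 + 324995020727068 = 287500181021494948, q_15 = 40·6928962797828314 + 313659190330083 = 277472171103462643 → 287500181021494948/277472171103462643

1/1
29/28
86/83
3125/3016
25086/24211
178727/172493
2169810/2094127
69612647/67184557
2508225102/2420738179
22643638565/21853828168
613886466357/592474098715
324995020727068/313659190330083
7179379650019197/6928962797828314
287500181021494948/277472171103462643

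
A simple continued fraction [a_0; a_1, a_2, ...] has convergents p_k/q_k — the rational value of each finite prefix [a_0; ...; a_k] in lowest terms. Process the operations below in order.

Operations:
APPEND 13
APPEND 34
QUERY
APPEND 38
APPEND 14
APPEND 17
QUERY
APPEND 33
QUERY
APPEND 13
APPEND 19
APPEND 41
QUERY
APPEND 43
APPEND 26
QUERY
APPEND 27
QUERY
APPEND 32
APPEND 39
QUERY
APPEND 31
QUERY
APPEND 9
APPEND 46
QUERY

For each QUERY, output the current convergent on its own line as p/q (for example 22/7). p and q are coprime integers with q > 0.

443/34
4033964/309605
133357113/10235101
1360855259373/104445055181
1523658914681227/116940165623657
41197340621755508/3161878153399065
51514901134245197345/3953746480054754808
1598281773720411975178/122667437922771792785
665656621546146248776740/51088859076032812726943

APPEND 13: p_0 = 13·1 + 0 = 13, q_0 = 13·0 + 1 = 1 → 13/1
APPEND 34: p_1 = 34·13 + 1 = 443, q_1 = 34·1 + 0 = 34 → 443/34
APPEND 38: p_2 = 38·443 + 13 = 16847, q_2 = 38·34 + 1 = 1293 → 16847/1293
APPEND 14: p_3 = 14·16847 + 443 = 236301, q_3 = 14·1293 + 34 = 18136 → 236301/18136
APPEND 17: p_4 = 17·236301 + 16847 = 4033964, q_4 = 17·18136 + 1293 = 309605 → 4033964/309605
APPEND 33: p_5 = 33·4033964 + 236301 = 133357113, q_5 = 33·309605 + 18136 = 10235101 → 133357113/10235101
APPEND 13: p_6 = 13·133357113 + 4033964 = 1737676433, q_6 = 13·10235101 + 309605 = 133365918 → 1737676433/133365918
APPEND 19: p_7 = 19·1737676433 + 133357113 = 33149209340, q_7 = 19·133365918 + 10235101 = 2544187543 → 33149209340/2544187543
APPEND 41: p_8 = 41·33149209340 + 1737676433 = 1360855259373, q_8 = 41·2544187543 + 133365918 = 104445055181 → 1360855259373/104445055181
APPEND 43: p_9 = 43·1360855259373 + 33149209340 = 58549925362379, q_9 = 43·104445055181 + 2544187543 = 4493681560326 → 58549925362379/4493681560326
APPEND 26: p_10 = 26·58549925362379 + 1360855259373 = 1523658914681227, q_10 = 26·4493681560326 + 104445055181 = 116940165623657 → 1523658914681227/116940165623657
APPEND 27: p_11 = 27·1523658914681227 + 58549925362379 = 41197340621755508, q_11 = 27·116940165623657 + 4493681560326 = 3161878153399065 → 41197340621755508/3161878153399065
APPEND 32: p_12 = 32·41197340621755508 + 1523658914681227 = 1319838558810857483, q_12 = 32·3161878153399065 + 116940165623657 = 101297041074393737 → 1319838558810857483/101297041074393737
APPEND 39: p_13 = 39·1319838558810857483 + 41197340621755508 = 51514901134245197345, q_13 = 39·101297041074393737 + 3161878153399065 = 3953746480054754808 → 51514901134245197345/3953746480054754808
APPEND 31: p_14 = 31·51514901134245197345 + 1319838558810857483 = 1598281773720411975178, q_14 = 31·3953746480054754808 + 101297041074393737 = 122667437922771792785 → 1598281773720411975178/122667437922771792785
APPEND 9: p_15 = 9·1598281773720411975178 + 51514901134245197345 = 14436050864617952973947, q_15 = 9·122667437922771792785 + 3953746480054754808 = 1107960687785000889873 → 14436050864617952973947/1107960687785000889873
APPEND 46: p_16 = 46·14436050864617952973947 + 1598281773720411975178 = 665656621546146248776740, q_16 = 46·1107960687785000889873 + 122667437922771792785 = 51088859076032812726943 → 665656621546146248776740/51088859076032812726943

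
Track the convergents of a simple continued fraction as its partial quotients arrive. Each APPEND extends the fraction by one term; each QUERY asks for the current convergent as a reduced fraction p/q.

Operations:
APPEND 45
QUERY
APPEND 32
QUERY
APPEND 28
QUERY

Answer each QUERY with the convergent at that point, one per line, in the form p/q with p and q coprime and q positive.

45/1
1441/32
40393/897

APPEND 45: p_0 = 45·1 + 0 = 45, q_0 = 45·0 + 1 = 1 → 45/1
APPEND 32: p_1 = 32·45 + 1 = 1441, q_1 = 32·1 + 0 = 32 → 1441/32
APPEND 28: p_2 = 28·1441 + 45 = 40393, q_2 = 28·32 + 1 = 897 → 40393/897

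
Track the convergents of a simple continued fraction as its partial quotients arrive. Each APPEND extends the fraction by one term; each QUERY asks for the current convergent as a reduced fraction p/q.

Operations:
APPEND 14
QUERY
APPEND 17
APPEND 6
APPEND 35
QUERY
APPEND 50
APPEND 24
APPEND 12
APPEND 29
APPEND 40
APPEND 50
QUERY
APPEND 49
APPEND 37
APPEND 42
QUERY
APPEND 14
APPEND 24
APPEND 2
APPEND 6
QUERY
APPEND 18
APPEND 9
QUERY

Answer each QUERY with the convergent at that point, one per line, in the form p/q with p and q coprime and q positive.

APPEND 14: p_0 = 14·1 + 0 = 14, q_0 = 14·0 + 1 = 1 → 14/1
APPEND 17: p_1 = 17·14 + 1 = 239, q_1 = 17·1 + 0 = 17 → 239/17
APPEND 6: p_2 = 6·239 + 14 = 1448, q_2 = 6·17 + 1 = 103 → 1448/103
APPEND 35: p_3 = 35·1448 + 239 = 50919, q_3 = 35·103 + 17 = 3622 → 50919/3622
APPEND 50: p_4 = 50·50919 + 1448 = 2547398, q_4 = 50·3622 + 103 = 181203 → 2547398/181203
APPEND 24: p_5 = 24·2547398 + 50919 = 61188471, q_5 = 24·181203 + 3622 = 4352494 → 61188471/4352494
APPEND 12: p_6 = 12·61188471 + 2547398 = 736809050, q_6 = 12·4352494 + 181203 = 52411131 → 736809050/52411131
APPEND 29: p_7 = 29·736809050 + 61188471 = 21428650921, q_7 = 29·52411131 + 4352494 = 1524275293 → 21428650921/1524275293
APPEND 40: p_8 = 40·21428650921 + 736809050 = 857882845890, q_8 = 40·1524275293 + 52411131 = 61023422851 → 857882845890/61023422851
APPEND 50: p_9 = 50·857882845890 + 21428650921 = 42915570945421, q_9 = 50·61023422851 + 1524275293 = 3052695417843 → 42915570945421/3052695417843
APPEND 49: p_10 = 49·42915570945421 + 857882845890 = 2103720859171519, q_10 = 49·3052695417843 + 61023422851 = 149643098897158 → 2103720859171519/149643098897158
APPEND 37: p_11 = 37·2103720859171519 + 42915570945421 = 77880587360291624, q_11 = 37·149643098897158 + 3052695417843 = 5539847354612689 → 77880587360291624/5539847354612689
APPEND 42: p_12 = 42·77880587360291624 + 2103720859171519 = 3273088389991419727, q_12 = 42·5539847354612689 + 149643098897158 = 232823231992630096 → 3273088389991419727/232823231992630096
APPEND 14: p_13 = 14·3273088389991419727 + 77880587360291624 = 45901118047240167802, q_13 = 14·232823231992630096 + 5539847354612689 = 3265065095251434033 → 45901118047240167802/3265065095251434033
APPEND 24: p_14 = 24·45901118047240167802 + 3273088389991419727 = 1104899921523755446975, q_14 = 24·3265065095251434033 + 232823231992630096 = 78594385518027046888 → 1104899921523755446975/78594385518027046888
APPEND 2: p_15 = 2·1104899921523755446975 + 45901118047240167802 = 2255700961094751061752, q_15 = 2·78594385518027046888 + 3265065095251434033 = 160453836131305527809 → 2255700961094751061752/160453836131305527809
APPEND 6: p_16 = 6·2255700961094751061752 + 1104899921523755446975 = 14639105688092261817487, q_16 = 6·160453836131305527809 + 78594385518027046888 = 1041317402305860213742 → 14639105688092261817487/1041317402305860213742
APPEND 18: p_17 = 18·14639105688092261817487 + 2255700961094751061752 = 265759603346755463776518, q_17 = 18·1041317402305860213742 + 160453836131305527809 = 18904167077636789375165 → 265759603346755463776518/18904167077636789375165
APPEND 9: p_18 = 9·265759603346755463776518 + 14639105688092261817487 = 2406475535808891435806149, q_18 = 9·18904167077636789375165 + 1041317402305860213742 = 171178821101036964590227 → 2406475535808891435806149/171178821101036964590227

14/1
50919/3622
42915570945421/3052695417843
3273088389991419727/232823231992630096
14639105688092261817487/1041317402305860213742
2406475535808891435806149/171178821101036964590227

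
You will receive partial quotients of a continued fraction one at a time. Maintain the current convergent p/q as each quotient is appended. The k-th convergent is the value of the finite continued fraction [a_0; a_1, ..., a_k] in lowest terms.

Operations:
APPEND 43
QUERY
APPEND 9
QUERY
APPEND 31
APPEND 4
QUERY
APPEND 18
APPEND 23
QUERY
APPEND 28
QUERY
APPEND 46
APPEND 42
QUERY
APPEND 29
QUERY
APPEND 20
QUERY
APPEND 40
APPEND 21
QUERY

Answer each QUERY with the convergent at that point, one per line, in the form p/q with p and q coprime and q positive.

APPEND 43: p_0 = 43·1 + 0 = 43, q_0 = 43·0 + 1 = 1 → 43/1
APPEND 9: p_1 = 9·43 + 1 = 388, q_1 = 9·1 + 0 = 9 → 388/9
APPEND 31: p_2 = 31·388 + 43 = 12071, q_2 = 31·9 + 1 = 280 → 12071/280
APPEND 4: p_3 = 4·12071 + 388 = 48672, q_3 = 4·280 + 9 = 1129 → 48672/1129
APPEND 18: p_4 = 18·48672 + 12071 = 888167, q_4 = 18·1129 + 280 = 20602 → 888167/20602
APPEND 23: p_5 = 23·888167 + 48672 = 20476513, q_5 = 23·20602 + 1129 = 474975 → 20476513/474975
APPEND 28: p_6 = 28·20476513 + 888167 = 574230531, q_6 = 28·474975 + 20602 = 13319902 → 574230531/13319902
APPEND 46: p_7 = 46·574230531 + 20476513 = 26435080939, q_7 = 46·13319902 + 474975 = 613190467 → 26435080939/613190467
APPEND 42: p_8 = 42·26435080939 + 574230531 = 1110847629969, q_8 = 42·613190467 + 13319902 = 25767319516 → 1110847629969/25767319516
APPEND 29: p_9 = 29·1110847629969 + 26435080939 = 32241016350040, q_9 = 29·25767319516 + 613190467 = 747865456431 → 32241016350040/747865456431
APPEND 20: p_10 = 20·32241016350040 + 1110847629969 = 645931174630769, q_10 = 20·747865456431 + 25767319516 = 14983076448136 → 645931174630769/14983076448136
APPEND 40: p_11 = 40·645931174630769 + 32241016350040 = 25869488001580800, q_11 = 40·14983076448136 + 747865456431 = 600070923381871 → 25869488001580800/600070923381871
APPEND 21: p_12 = 21·25869488001580800 + 645931174630769 = 543905179207827569, q_12 = 21·600070923381871 + 14983076448136 = 12616472467467427 → 543905179207827569/12616472467467427

43/1
388/9
48672/1129
20476513/474975
574230531/13319902
1110847629969/25767319516
32241016350040/747865456431
645931174630769/14983076448136
543905179207827569/12616472467467427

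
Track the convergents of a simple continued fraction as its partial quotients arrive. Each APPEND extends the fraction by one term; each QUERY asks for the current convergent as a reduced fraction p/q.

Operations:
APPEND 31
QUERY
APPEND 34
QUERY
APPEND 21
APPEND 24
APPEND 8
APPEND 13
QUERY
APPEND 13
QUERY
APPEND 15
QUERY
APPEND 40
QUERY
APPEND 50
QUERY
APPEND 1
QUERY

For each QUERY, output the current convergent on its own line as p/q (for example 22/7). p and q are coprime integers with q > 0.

APPEND 31: p_0 = 31·1 + 0 = 31, q_0 = 31·0 + 1 = 1 → 31/1
APPEND 34: p_1 = 34·31 + 1 = 1055, q_1 = 34·1 + 0 = 34 → 1055/34
APPEND 21: p_2 = 21·1055 + 31 = 22186, q_2 = 21·34 + 1 = 715 → 22186/715
APPEND 24: p_3 = 24·22186 + 1055 = 533519, q_3 = 24·715 + 34 = 17194 → 533519/17194
APPEND 8: p_4 = 8·533519 + 22186 = 4290338, q_4 = 8·17194 + 715 = 138267 → 4290338/138267
APPEND 13: p_5 = 13·4290338 + 533519 = 56307913, q_5 = 13·138267 + 17194 = 1814665 → 56307913/1814665
APPEND 13: p_6 = 13·56307913 + 4290338 = 736293207, q_6 = 13·1814665 + 138267 = 23728912 → 736293207/23728912
APPEND 15: p_7 = 15·736293207 + 56307913 = 11100706018, q_7 = 15·23728912 + 1814665 = 357748345 → 11100706018/357748345
APPEND 40: p_8 = 40·11100706018 + 736293207 = 444764533927, q_8 = 40·357748345 + 23728912 = 14333662712 → 444764533927/14333662712
APPEND 50: p_9 = 50·444764533927 + 11100706018 = 22249327402368, q_9 = 50·14333662712 + 357748345 = 717040883945 → 22249327402368/717040883945
APPEND 1: p_10 = 1·22249327402368 + 444764533927 = 22694091936295, q_10 = 1·717040883945 + 14333662712 = 731374546657 → 22694091936295/731374546657

31/1
1055/34
56307913/1814665
736293207/23728912
11100706018/357748345
444764533927/14333662712
22249327402368/717040883945
22694091936295/731374546657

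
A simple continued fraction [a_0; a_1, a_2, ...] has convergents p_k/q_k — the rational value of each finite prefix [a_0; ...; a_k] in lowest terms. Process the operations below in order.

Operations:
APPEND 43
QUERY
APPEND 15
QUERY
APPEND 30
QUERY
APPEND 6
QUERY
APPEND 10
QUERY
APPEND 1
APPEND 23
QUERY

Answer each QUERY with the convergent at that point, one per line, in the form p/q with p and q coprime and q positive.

APPEND 43: p_0 = 43·1 + 0 = 43, q_0 = 43·0 + 1 = 1 → 43/1
APPEND 15: p_1 = 15·43 + 1 = 646, q_1 = 15·1 + 0 = 15 → 646/15
APPEND 30: p_2 = 30·646 + 43 = 19423, q_2 = 30·15 + 1 = 451 → 19423/451
APPEND 6: p_3 = 6·19423 + 646 = 117184, q_3 = 6·451 + 15 = 2721 → 117184/2721
APPEND 10: p_4 = 10·117184 + 19423 = 1191263, q_4 = 10·2721 + 451 = 27661 → 1191263/27661
APPEND 1: p_5 = 1·1191263 + 117184 = 1308447, q_5 = 1·27661 + 2721 = 30382 → 1308447/30382
APPEND 23: p_6 = 23·1308447 + 1191263 = 31285544, q_6 = 23·30382 + 27661 = 726447 → 31285544/726447

43/1
646/15
19423/451
117184/2721
1191263/27661
31285544/726447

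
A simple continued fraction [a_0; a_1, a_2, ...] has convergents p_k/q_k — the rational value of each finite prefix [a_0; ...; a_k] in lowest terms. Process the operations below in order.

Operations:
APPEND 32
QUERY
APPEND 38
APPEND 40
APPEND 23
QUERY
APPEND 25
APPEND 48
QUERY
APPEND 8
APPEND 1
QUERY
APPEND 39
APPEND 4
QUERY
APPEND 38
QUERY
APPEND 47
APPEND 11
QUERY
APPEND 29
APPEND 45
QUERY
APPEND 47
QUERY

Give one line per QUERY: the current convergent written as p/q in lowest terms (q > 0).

APPEND 32: p_0 = 32·1 + 0 = 32, q_0 = 32·0 + 1 = 1 → 32/1
APPEND 38: p_1 = 38·32 + 1 = 1217, q_1 = 38·1 + 0 = 38 → 1217/38
APPEND 40: p_2 = 40·1217 + 32 = 48712, q_2 = 40·38 + 1 = 1521 → 48712/1521
APPEND 23: p_3 = 23·48712 + 1217 = 1121593, q_3 = 23·1521 + 38 = 35021 → 1121593/35021
APPEND 25: p_4 = 25·1121593 + 48712 = 28088537, q_4 = 25·35021 + 1521 = 877046 → 28088537/877046
APPEND 48: p_5 = 48·28088537 + 1121593 = 1349371369, q_5 = 48·877046 + 35021 = 42133229 → 1349371369/42133229
APPEND 8: p_6 = 8·1349371369 + 28088537 = 10823059489, q_6 = 8·42133229 + 877046 = 337942878 → 10823059489/337942878
APPEND 1: p_7 = 1·10823059489 + 1349371369 = 12172430858, q_7 = 1·337942878 + 42133229 = 380076107 → 12172430858/380076107
APPEND 39: p_8 = 39·12172430858 + 10823059489 = 485547862951, q_8 = 39·380076107 + 337942878 = 15160911051 → 485547862951/15160911051
APPEND 4: p_9 = 4·485547862951 + 12172430858 = 1954363882662, q_9 = 4·15160911051 + 380076107 = 61023720311 → 1954363882662/61023720311
APPEND 38: p_10 = 38·1954363882662 + 485547862951 = 74751375404107, q_10 = 38·61023720311 + 15160911051 = 2334062282869 → 74751375404107/2334062282869
APPEND 47: p_11 = 47·74751375404107 + 1954363882662 = 3515269007875691, q_11 = 47·2334062282869 + 61023720311 = 109761951015154 → 3515269007875691/109761951015154
APPEND 11: p_12 = 11·3515269007875691 + 74751375404107 = 38742710462036708, q_12 = 11·109761951015154 + 2334062282869 = 1209715523449563 → 38742710462036708/1209715523449563
APPEND 29: p_13 = 29·38742710462036708 + 3515269007875691 = 1127053872406940223, q_13 = 29·1209715523449563 + 109761951015154 = 35191512131052481 → 1127053872406940223/35191512131052481
APPEND 45: p_14 = 45·1127053872406940223 + 38742710462036708 = 50756166968774346743, q_14 = 45·35191512131052481 + 1209715523449563 = 1584827761420811208 → 50756166968774346743/1584827761420811208
APPEND 47: p_15 = 47·50756166968774346743 + 1127053872406940223 = 2386666901404801237144, q_15 = 47·1584827761420811208 + 35191512131052481 = 74522096298909179257 → 2386666901404801237144/74522096298909179257

32/1
1121593/35021
1349371369/42133229
12172430858/380076107
1954363882662/61023720311
74751375404107/2334062282869
38742710462036708/1209715523449563
50756166968774346743/1584827761420811208
2386666901404801237144/74522096298909179257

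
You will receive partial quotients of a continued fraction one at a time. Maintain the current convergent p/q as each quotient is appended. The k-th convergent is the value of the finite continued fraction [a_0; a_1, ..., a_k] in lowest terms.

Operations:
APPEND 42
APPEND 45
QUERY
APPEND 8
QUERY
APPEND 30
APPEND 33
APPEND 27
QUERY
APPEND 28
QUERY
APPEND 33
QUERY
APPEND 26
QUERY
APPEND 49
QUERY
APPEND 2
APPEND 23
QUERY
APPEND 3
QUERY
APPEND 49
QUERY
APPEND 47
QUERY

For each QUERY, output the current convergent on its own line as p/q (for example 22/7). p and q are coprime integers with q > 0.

1891/45
15170/361
408045562/9710247
11440371609/272246152
377940308659/8993833263
9837888396743/234111910990
482434471749066/11480477471773
22900691605331191/544967015126101
69676781647888448/1658096112232839
3437062992351865143/81791676514535212
161611637422185550169/3845866892295387803

APPEND 42: p_0 = 42·1 + 0 = 42, q_0 = 42·0 + 1 = 1 → 42/1
APPEND 45: p_1 = 45·42 + 1 = 1891, q_1 = 45·1 + 0 = 45 → 1891/45
APPEND 8: p_2 = 8·1891 + 42 = 15170, q_2 = 8·45 + 1 = 361 → 15170/361
APPEND 30: p_3 = 30·15170 + 1891 = 456991, q_3 = 30·361 + 45 = 10875 → 456991/10875
APPEND 33: p_4 = 33·456991 + 15170 = 15095873, q_4 = 33·10875 + 361 = 359236 → 15095873/359236
APPEND 27: p_5 = 27·15095873 + 456991 = 408045562, q_5 = 27·359236 + 10875 = 9710247 → 408045562/9710247
APPEND 28: p_6 = 28·408045562 + 15095873 = 11440371609, q_6 = 28·9710247 + 359236 = 272246152 → 11440371609/272246152
APPEND 33: p_7 = 33·11440371609 + 408045562 = 377940308659, q_7 = 33·272246152 + 9710247 = 8993833263 → 377940308659/8993833263
APPEND 26: p_8 = 26·377940308659 + 11440371609 = 9837888396743, q_8 = 26·8993833263 + 272246152 = 234111910990 → 9837888396743/234111910990
APPEND 49: p_9 = 49·9837888396743 + 377940308659 = 482434471749066, q_9 = 49·234111910990 + 8993833263 = 11480477471773 → 482434471749066/11480477471773
APPEND 2: p_10 = 2·482434471749066 + 9837888396743 = 974706831894875, q_10 = 2·11480477471773 + 234111910990 = 23195066854536 → 974706831894875/23195066854536
APPEND 23: p_11 = 23·974706831894875 + 482434471749066 = 22900691605331191, q_11 = 23·23195066854536 + 11480477471773 = 544967015126101 → 22900691605331191/544967015126101
APPEND 3: p_12 = 3·22900691605331191 + 974706831894875 = 69676781647888448, q_12 = 3·544967015126101 + 23195066854536 = 1658096112232839 → 69676781647888448/1658096112232839
APPEND 49: p_13 = 49·69676781647888448 + 22900691605331191 = 3437062992351865143, q_13 = 49·1658096112232839 + 544967015126101 = 81791676514535212 → 3437062992351865143/81791676514535212
APPEND 47: p_14 = 47·3437062992351865143 + 69676781647888448 = 161611637422185550169, q_14 = 47·81791676514535212 + 1658096112232839 = 3845866892295387803 → 161611637422185550169/3845866892295387803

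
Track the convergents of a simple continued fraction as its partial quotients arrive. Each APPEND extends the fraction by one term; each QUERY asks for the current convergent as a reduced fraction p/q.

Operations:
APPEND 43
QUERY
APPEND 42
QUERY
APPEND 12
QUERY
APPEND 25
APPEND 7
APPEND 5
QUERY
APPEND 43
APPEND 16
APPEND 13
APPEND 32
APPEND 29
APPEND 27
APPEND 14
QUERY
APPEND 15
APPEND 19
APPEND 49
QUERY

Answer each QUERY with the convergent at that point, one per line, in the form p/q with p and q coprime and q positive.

43/1
1807/42
21727/505
19727987/458537
63026908465336546/1464932510700159
888389233574108643846/20648803853904207067

APPEND 43: p_0 = 43·1 + 0 = 43, q_0 = 43·0 + 1 = 1 → 43/1
APPEND 42: p_1 = 42·43 + 1 = 1807, q_1 = 42·1 + 0 = 42 → 1807/42
APPEND 12: p_2 = 12·1807 + 43 = 21727, q_2 = 12·42 + 1 = 505 → 21727/505
APPEND 25: p_3 = 25·21727 + 1807 = 544982, q_3 = 25·505 + 42 = 12667 → 544982/12667
APPEND 7: p_4 = 7·544982 + 21727 = 3836601, q_4 = 7·12667 + 505 = 89174 → 3836601/89174
APPEND 5: p_5 = 5·3836601 + 544982 = 19727987, q_5 = 5·89174 + 12667 = 458537 → 19727987/458537
APPEND 43: p_6 = 43·19727987 + 3836601 = 852140042, q_6 = 43·458537 + 89174 = 19806265 → 852140042/19806265
APPEND 16: p_7 = 16·852140042 + 19727987 = 13653968659, q_7 = 16·19806265 + 458537 = 317358777 → 13653968659/317358777
APPEND 13: p_8 = 13·13653968659 + 852140042 = 178353732609, q_8 = 13·317358777 + 19806265 = 4145470366 → 178353732609/4145470366
APPEND 32: p_9 = 32·178353732609 + 13653968659 = 5720973412147, q_9 = 32·4145470366 + 317358777 = 132972410489 → 5720973412147/132972410489
APPEND 29: p_10 = 29·5720973412147 + 178353732609 = 166086582684872, q_10 = 29·132972410489 + 4145470366 = 3860345374547 → 166086582684872/3860345374547
APPEND 27: p_11 = 27·166086582684872 + 5720973412147 = 4490058705903691, q_11 = 27·3860345374547 + 132972410489 = 104362297523258 → 4490058705903691/104362297523258
APPEND 14: p_12 = 14·4490058705903691 + 166086582684872 = 63026908465336546, q_12 = 14·104362297523258 + 3860345374547 = 1464932510700159 → 63026908465336546/1464932510700159
APPEND 15: p_13 = 15·63026908465336546 + 4490058705903691 = 949893685685951881, q_13 = 15·1464932510700159 + 104362297523258 = 22078349958025643 → 949893685685951881/22078349958025643
APPEND 19: p_14 = 19·949893685685951881 + 63026908465336546 = 18111006936498422285, q_14 = 19·22078349958025643 + 1464932510700159 = 420953581713187376 → 18111006936498422285/420953581713187376
APPEND 49: p_15 = 49·18111006936498422285 + 949893685685951881 = 888389233574108643846, q_15 = 49·420953581713187376 + 22078349958025643 = 20648803853904207067 → 888389233574108643846/20648803853904207067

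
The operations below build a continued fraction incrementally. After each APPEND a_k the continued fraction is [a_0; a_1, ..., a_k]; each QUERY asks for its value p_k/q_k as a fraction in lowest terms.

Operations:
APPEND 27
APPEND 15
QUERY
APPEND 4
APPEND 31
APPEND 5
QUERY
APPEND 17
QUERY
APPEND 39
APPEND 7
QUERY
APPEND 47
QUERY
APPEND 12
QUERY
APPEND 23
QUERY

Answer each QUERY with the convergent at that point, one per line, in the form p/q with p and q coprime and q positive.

406/15
259586/9591
4464549/164953
1225103528/45264259
57754242813/2133862931
694276017284/25651619431
16026102640345/592121109844

APPEND 27: p_0 = 27·1 + 0 = 27, q_0 = 27·0 + 1 = 1 → 27/1
APPEND 15: p_1 = 15·27 + 1 = 406, q_1 = 15·1 + 0 = 15 → 406/15
APPEND 4: p_2 = 4·406 + 27 = 1651, q_2 = 4·15 + 1 = 61 → 1651/61
APPEND 31: p_3 = 31·1651 + 406 = 51587, q_3 = 31·61 + 15 = 1906 → 51587/1906
APPEND 5: p_4 = 5·51587 + 1651 = 259586, q_4 = 5·1906 + 61 = 9591 → 259586/9591
APPEND 17: p_5 = 17·259586 + 51587 = 4464549, q_5 = 17·9591 + 1906 = 164953 → 4464549/164953
APPEND 39: p_6 = 39·4464549 + 259586 = 174376997, q_6 = 39·164953 + 9591 = 6442758 → 174376997/6442758
APPEND 7: p_7 = 7·174376997 + 4464549 = 1225103528, q_7 = 7·6442758 + 164953 = 45264259 → 1225103528/45264259
APPEND 47: p_8 = 47·1225103528 + 174376997 = 57754242813, q_8 = 47·45264259 + 6442758 = 2133862931 → 57754242813/2133862931
APPEND 12: p_9 = 12·57754242813 + 1225103528 = 694276017284, q_9 = 12·2133862931 + 45264259 = 25651619431 → 694276017284/25651619431
APPEND 23: p_10 = 23·694276017284 + 57754242813 = 16026102640345, q_10 = 23·25651619431 + 2133862931 = 592121109844 → 16026102640345/592121109844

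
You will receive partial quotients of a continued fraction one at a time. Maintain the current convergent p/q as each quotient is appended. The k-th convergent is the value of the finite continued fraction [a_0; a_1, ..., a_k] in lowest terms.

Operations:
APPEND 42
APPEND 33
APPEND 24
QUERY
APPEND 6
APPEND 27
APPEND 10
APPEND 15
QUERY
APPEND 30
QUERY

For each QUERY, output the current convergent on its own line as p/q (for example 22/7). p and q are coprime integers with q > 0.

APPEND 42: p_0 = 42·1 + 0 = 42, q_0 = 42·0 + 1 = 1 → 42/1
APPEND 33: p_1 = 33·42 + 1 = 1387, q_1 = 33·1 + 0 = 33 → 1387/33
APPEND 24: p_2 = 24·1387 + 42 = 33330, q_2 = 24·33 + 1 = 793 → 33330/793
APPEND 6: p_3 = 6·33330 + 1387 = 201367, q_3 = 6·793 + 33 = 4791 → 201367/4791
APPEND 27: p_4 = 27·201367 + 33330 = 5470239, q_4 = 27·4791 + 793 = 130150 → 5470239/130150
APPEND 10: p_5 = 10·5470239 + 201367 = 54903757, q_5 = 10·130150 + 4791 = 1306291 → 54903757/1306291
APPEND 15: p_6 = 15·54903757 + 5470239 = 829026594, q_6 = 15·1306291 + 130150 = 19724515 → 829026594/19724515
APPEND 30: p_7 = 30·829026594 + 54903757 = 24925701577, q_7 = 30·19724515 + 1306291 = 593041741 → 24925701577/593041741

33330/793
829026594/19724515
24925701577/593041741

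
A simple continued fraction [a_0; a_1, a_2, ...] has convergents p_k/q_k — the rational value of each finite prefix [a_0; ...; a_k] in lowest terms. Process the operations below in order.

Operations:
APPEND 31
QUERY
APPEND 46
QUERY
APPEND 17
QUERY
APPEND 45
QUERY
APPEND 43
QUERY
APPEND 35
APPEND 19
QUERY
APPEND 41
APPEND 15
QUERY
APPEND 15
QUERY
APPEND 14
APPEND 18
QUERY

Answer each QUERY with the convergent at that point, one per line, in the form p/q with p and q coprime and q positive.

31/1
1427/46
24290/783
1094477/35281
47086801/1517866
31380604529/1011569095
19355189377544/623923971385
291616094581361/9400387064261
74127265337880125/2389528558742963

APPEND 31: p_0 = 31·1 + 0 = 31, q_0 = 31·0 + 1 = 1 → 31/1
APPEND 46: p_1 = 46·31 + 1 = 1427, q_1 = 46·1 + 0 = 46 → 1427/46
APPEND 17: p_2 = 17·1427 + 31 = 24290, q_2 = 17·46 + 1 = 783 → 24290/783
APPEND 45: p_3 = 45·24290 + 1427 = 1094477, q_3 = 45·783 + 46 = 35281 → 1094477/35281
APPEND 43: p_4 = 43·1094477 + 24290 = 47086801, q_4 = 43·35281 + 783 = 1517866 → 47086801/1517866
APPEND 35: p_5 = 35·47086801 + 1094477 = 1649132512, q_5 = 35·1517866 + 35281 = 53160591 → 1649132512/53160591
APPEND 19: p_6 = 19·1649132512 + 47086801 = 31380604529, q_6 = 19·53160591 + 1517866 = 1011569095 → 31380604529/1011569095
APPEND 41: p_7 = 41·31380604529 + 1649132512 = 1288253918201, q_7 = 41·1011569095 + 53160591 = 41527493486 → 1288253918201/41527493486
APPEND 15: p_8 = 15·1288253918201 + 31380604529 = 19355189377544, q_8 = 15·41527493486 + 1011569095 = 623923971385 → 19355189377544/623923971385
APPEND 15: p_9 = 15·19355189377544 + 1288253918201 = 291616094581361, q_9 = 15·623923971385 + 41527493486 = 9400387064261 → 291616094581361/9400387064261
APPEND 14: p_10 = 14·291616094581361 + 19355189377544 = 4101980513516598, q_10 = 14·9400387064261 + 623923971385 = 132229342871039 → 4101980513516598/132229342871039
APPEND 18: p_11 = 18·4101980513516598 + 291616094581361 = 74127265337880125, q_11 = 18·132229342871039 + 9400387064261 = 2389528558742963 → 74127265337880125/2389528558742963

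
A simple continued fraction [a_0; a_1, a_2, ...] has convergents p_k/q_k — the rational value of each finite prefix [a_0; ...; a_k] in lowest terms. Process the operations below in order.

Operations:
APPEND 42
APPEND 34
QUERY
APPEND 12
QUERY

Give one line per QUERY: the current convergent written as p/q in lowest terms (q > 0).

APPEND 42: p_0 = 42·1 + 0 = 42, q_0 = 42·0 + 1 = 1 → 42/1
APPEND 34: p_1 = 34·42 + 1 = 1429, q_1 = 34·1 + 0 = 34 → 1429/34
APPEND 12: p_2 = 12·1429 + 42 = 17190, q_2 = 12·34 + 1 = 409 → 17190/409

1429/34
17190/409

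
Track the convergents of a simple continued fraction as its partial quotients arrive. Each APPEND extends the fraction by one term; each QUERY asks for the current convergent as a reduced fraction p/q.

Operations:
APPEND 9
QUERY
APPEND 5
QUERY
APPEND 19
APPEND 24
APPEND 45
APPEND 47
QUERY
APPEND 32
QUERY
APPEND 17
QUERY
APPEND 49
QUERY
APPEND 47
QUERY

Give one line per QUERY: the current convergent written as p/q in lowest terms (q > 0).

9/1
46/5
44981109/4890356
1440352081/156595393
24530966486/2667012037
1203457709895/130840185206
56587043331551/6152155716719

APPEND 9: p_0 = 9·1 + 0 = 9, q_0 = 9·0 + 1 = 1 → 9/1
APPEND 5: p_1 = 5·9 + 1 = 46, q_1 = 5·1 + 0 = 5 → 46/5
APPEND 19: p_2 = 19·46 + 9 = 883, q_2 = 19·5 + 1 = 96 → 883/96
APPEND 24: p_3 = 24·883 + 46 = 21238, q_3 = 24·96 + 5 = 2309 → 21238/2309
APPEND 45: p_4 = 45·21238 + 883 = 956593, q_4 = 45·2309 + 96 = 104001 → 956593/104001
APPEND 47: p_5 = 47·956593 + 21238 = 44981109, q_5 = 47·104001 + 2309 = 4890356 → 44981109/4890356
APPEND 32: p_6 = 32·44981109 + 956593 = 1440352081, q_6 = 32·4890356 + 104001 = 156595393 → 1440352081/156595393
APPEND 17: p_7 = 17·1440352081 + 44981109 = 24530966486, q_7 = 17·156595393 + 4890356 = 2667012037 → 24530966486/2667012037
APPEND 49: p_8 = 49·24530966486 + 1440352081 = 1203457709895, q_8 = 49·2667012037 + 156595393 = 130840185206 → 1203457709895/130840185206
APPEND 47: p_9 = 47·1203457709895 + 24530966486 = 56587043331551, q_9 = 47·130840185206 + 2667012037 = 6152155716719 → 56587043331551/6152155716719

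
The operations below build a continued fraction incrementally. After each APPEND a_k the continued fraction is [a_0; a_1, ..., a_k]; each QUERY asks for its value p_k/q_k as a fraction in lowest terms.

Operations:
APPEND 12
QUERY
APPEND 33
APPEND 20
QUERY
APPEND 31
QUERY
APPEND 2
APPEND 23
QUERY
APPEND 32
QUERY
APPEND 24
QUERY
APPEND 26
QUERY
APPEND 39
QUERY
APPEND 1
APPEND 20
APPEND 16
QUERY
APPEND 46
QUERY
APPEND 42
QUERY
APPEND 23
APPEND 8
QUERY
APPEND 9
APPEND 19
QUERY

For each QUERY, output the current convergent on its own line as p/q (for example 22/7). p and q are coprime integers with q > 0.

12/1
7952/661
246909/20524
11787619/979831
377705578/31396301
9076721491/754491055
236372464344/19648163731
9227602830907/767032876564
3185577715070083/264797139959719
146735082001959745/12197169091829538
6166059021797379373/512545898996800315
1141894799688530861965/94918568667142694579
199103261305510800279136/16550208114822889966465

APPEND 12: p_0 = 12·1 + 0 = 12, q_0 = 12·0 + 1 = 1 → 12/1
APPEND 33: p_1 = 33·12 + 1 = 397, q_1 = 33·1 + 0 = 33 → 397/33
APPEND 20: p_2 = 20·397 + 12 = 7952, q_2 = 20·33 + 1 = 661 → 7952/661
APPEND 31: p_3 = 31·7952 + 397 = 246909, q_3 = 31·661 + 33 = 20524 → 246909/20524
APPEND 2: p_4 = 2·246909 + 7952 = 501770, q_4 = 2·20524 + 661 = 41709 → 501770/41709
APPEND 23: p_5 = 23·501770 + 246909 = 11787619, q_5 = 23·41709 + 20524 = 979831 → 11787619/979831
APPEND 32: p_6 = 32·11787619 + 501770 = 377705578, q_6 = 32·979831 + 41709 = 31396301 → 377705578/31396301
APPEND 24: p_7 = 24·377705578 + 11787619 = 9076721491, q_7 = 24·31396301 + 979831 = 754491055 → 9076721491/754491055
APPEND 26: p_8 = 26·9076721491 + 377705578 = 236372464344, q_8 = 26·754491055 + 31396301 = 19648163731 → 236372464344/19648163731
APPEND 39: p_9 = 39·236372464344 + 9076721491 = 9227602830907, q_9 = 39·19648163731 + 754491055 = 767032876564 → 9227602830907/767032876564
APPEND 1: p_10 = 1·9227602830907 + 236372464344 = 9463975295251, q_10 = 1·767032876564 + 19648163731 = 786681040295 → 9463975295251/786681040295
APPEND 20: p_11 = 20·9463975295251 + 9227602830907 = 198507108735927, q_11 = 20·786681040295 + 767032876564 = 16500653682464 → 198507108735927/16500653682464
APPEND 16: p_12 = 16·198507108735927 + 9463975295251 = 3185577715070083, q_12 = 16·16500653682464 + 786681040295 = 264797139959719 → 3185577715070083/264797139959719
APPEND 46: p_13 = 46·3185577715070083 + 198507108735927 = 146735082001959745, q_13 = 46·264797139959719 + 16500653682464 = 12197169091829538 → 146735082001959745/12197169091829538
APPEND 42: p_14 = 42·146735082001959745 + 3185577715070083 = 6166059021797379373, q_14 = 42·12197169091829538 + 264797139959719 = 512545898996800315 → 6166059021797379373/512545898996800315
APPEND 23: p_15 = 23·6166059021797379373 + 146735082001959745 = 141966092583341685324, q_15 = 23·512545898996800315 + 12197169091829538 = 11800752846018236783 → 141966092583341685324/11800752846018236783
APPEND 8: p_16 = 8·141966092583341685324 + 6166059021797379373 = 1141894799688530861965, q_16 = 8·11800752846018236783 + 512545898996800315 = 94918568667142694579 → 1141894799688530861965/94918568667142694579
APPEND 9: p_17 = 9·1141894799688530861965 + 141966092583341685324 = 10419019289780119443009, q_17 = 9·94918568667142694579 + 11800752846018236783 = 866067870850302487994 → 10419019289780119443009/866067870850302487994
APPEND 19: p_18 = 19·10419019289780119443009 + 1141894799688530861965 = 199103261305510800279136, q_18 = 19·866067870850302487994 + 94918568667142694579 = 16550208114822889966465 → 199103261305510800279136/16550208114822889966465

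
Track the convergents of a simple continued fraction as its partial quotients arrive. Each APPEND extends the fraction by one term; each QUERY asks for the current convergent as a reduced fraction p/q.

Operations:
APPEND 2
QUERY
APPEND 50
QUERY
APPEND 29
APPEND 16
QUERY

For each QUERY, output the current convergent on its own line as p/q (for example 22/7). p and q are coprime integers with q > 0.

APPEND 2: p_0 = 2·1 + 0 = 2, q_0 = 2·0 + 1 = 1 → 2/1
APPEND 50: p_1 = 50·2 + 1 = 101, q_1 = 50·1 + 0 = 50 → 101/50
APPEND 29: p_2 = 29·101 + 2 = 2931, q_2 = 29·50 + 1 = 1451 → 2931/1451
APPEND 16: p_3 = 16·2931 + 101 = 46997, q_3 = 16·1451 + 50 = 23266 → 46997/23266

2/1
101/50
46997/23266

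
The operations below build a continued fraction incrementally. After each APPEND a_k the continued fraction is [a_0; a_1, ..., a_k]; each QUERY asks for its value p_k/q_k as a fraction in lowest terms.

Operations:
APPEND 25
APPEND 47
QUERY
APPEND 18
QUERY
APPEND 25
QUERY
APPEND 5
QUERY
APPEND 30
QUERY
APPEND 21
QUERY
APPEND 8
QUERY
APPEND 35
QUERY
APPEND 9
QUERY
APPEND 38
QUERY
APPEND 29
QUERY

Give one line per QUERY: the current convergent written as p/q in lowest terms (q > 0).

1176/47
21193/847
531001/21222
2676198/106957
80816941/3229932
1699831959/67935529
13679472613/546714164
480481373414/19202931269
4338011833339/173373095585
165324931040296/6607380563499
4798761012001923/191787409437056

APPEND 25: p_0 = 25·1 + 0 = 25, q_0 = 25·0 + 1 = 1 → 25/1
APPEND 47: p_1 = 47·25 + 1 = 1176, q_1 = 47·1 + 0 = 47 → 1176/47
APPEND 18: p_2 = 18·1176 + 25 = 21193, q_2 = 18·47 + 1 = 847 → 21193/847
APPEND 25: p_3 = 25·21193 + 1176 = 531001, q_3 = 25·847 + 47 = 21222 → 531001/21222
APPEND 5: p_4 = 5·531001 + 21193 = 2676198, q_4 = 5·21222 + 847 = 106957 → 2676198/106957
APPEND 30: p_5 = 30·2676198 + 531001 = 80816941, q_5 = 30·106957 + 21222 = 3229932 → 80816941/3229932
APPEND 21: p_6 = 21·80816941 + 2676198 = 1699831959, q_6 = 21·3229932 + 106957 = 67935529 → 1699831959/67935529
APPEND 8: p_7 = 8·1699831959 + 80816941 = 13679472613, q_7 = 8·67935529 + 3229932 = 546714164 → 13679472613/546714164
APPEND 35: p_8 = 35·13679472613 + 1699831959 = 480481373414, q_8 = 35·546714164 + 67935529 = 19202931269 → 480481373414/19202931269
APPEND 9: p_9 = 9·480481373414 + 13679472613 = 4338011833339, q_9 = 9·19202931269 + 546714164 = 173373095585 → 4338011833339/173373095585
APPEND 38: p_10 = 38·4338011833339 + 480481373414 = 165324931040296, q_10 = 38·173373095585 + 19202931269 = 6607380563499 → 165324931040296/6607380563499
APPEND 29: p_11 = 29·165324931040296 + 4338011833339 = 4798761012001923, q_11 = 29·6607380563499 + 173373095585 = 191787409437056 → 4798761012001923/191787409437056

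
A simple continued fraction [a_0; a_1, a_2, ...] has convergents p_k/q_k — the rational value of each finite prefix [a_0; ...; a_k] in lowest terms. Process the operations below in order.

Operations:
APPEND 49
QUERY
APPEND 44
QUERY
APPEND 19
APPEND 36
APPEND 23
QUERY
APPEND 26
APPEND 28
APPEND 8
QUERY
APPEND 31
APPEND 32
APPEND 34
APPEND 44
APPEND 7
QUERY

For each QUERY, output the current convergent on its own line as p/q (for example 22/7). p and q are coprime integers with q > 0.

APPEND 49: p_0 = 49·1 + 0 = 49, q_0 = 49·0 + 1 = 1 → 49/1
APPEND 44: p_1 = 44·49 + 1 = 2157, q_1 = 44·1 + 0 = 44 → 2157/44
APPEND 19: p_2 = 19·2157 + 49 = 41032, q_2 = 19·44 + 1 = 837 → 41032/837
APPEND 36: p_3 = 36·41032 + 2157 = 1479309, q_3 = 36·837 + 44 = 30176 → 1479309/30176
APPEND 23: p_4 = 23·1479309 + 41032 = 34065139, q_4 = 23·30176 + 837 = 694885 → 34065139/694885
APPEND 26: p_5 = 26·34065139 + 1479309 = 887172923, q_5 = 26·694885 + 30176 = 18097186 → 887172923/18097186
APPEND 28: p_6 = 28·887172923 + 34065139 = 24874906983, q_6 = 28·18097186 + 694885 = 507416093 → 24874906983/507416093
APPEND 8: p_7 = 8·24874906983 + 887172923 = 199886428787, q_7 = 8·507416093 + 18097186 = 4077425930 → 199886428787/4077425930
APPEND 31: p_8 = 31·199886428787 + 24874906983 = 6221354199380, q_8 = 31·4077425930 + 507416093 = 126907619923 → 6221354199380/126907619923
APPEND 32: p_9 = 32·6221354199380 + 199886428787 = 199283220808947, q_9 = 32·126907619923 + 4077425930 = 4065121263466 → 199283220808947/4065121263466
APPEND 34: p_10 = 34·199283220808947 + 6221354199380 = 6781850861703578, q_10 = 34·4065121263466 + 126907619923 = 138341030577767 → 6781850861703578/138341030577767
APPEND 44: p_11 = 44·6781850861703578 + 199283220808947 = 298600721135766379, q_11 = 44·138341030577767 + 4065121263466 = 6091070466685214 → 298600721135766379/6091070466685214
APPEND 7: p_12 = 7·298600721135766379 + 6781850861703578 = 2096986898812068231, q_12 = 7·6091070466685214 + 138341030577767 = 42775834297374265 → 2096986898812068231/42775834297374265

49/1
2157/44
34065139/694885
199886428787/4077425930
2096986898812068231/42775834297374265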